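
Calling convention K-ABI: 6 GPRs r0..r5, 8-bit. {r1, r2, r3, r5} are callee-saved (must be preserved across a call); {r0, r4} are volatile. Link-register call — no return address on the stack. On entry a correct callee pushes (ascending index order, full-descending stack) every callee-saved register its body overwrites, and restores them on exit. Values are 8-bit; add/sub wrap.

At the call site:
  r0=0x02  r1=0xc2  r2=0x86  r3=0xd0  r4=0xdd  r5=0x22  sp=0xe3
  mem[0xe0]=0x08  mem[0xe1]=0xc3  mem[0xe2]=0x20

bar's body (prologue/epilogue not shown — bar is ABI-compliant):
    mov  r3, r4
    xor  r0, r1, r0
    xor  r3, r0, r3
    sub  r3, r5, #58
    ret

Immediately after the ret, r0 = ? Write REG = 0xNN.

prologue: push r3 → mem[0xe2]=0xd0, sp=0xe2
body[0] mov  r3, r4 → r3=0xdd
body[1] xor  r0, r1, r0 → r0=0xc0
body[2] xor  r3, r0, r3 → r3=0x1d
body[3] sub  r3, r5, #58 → r3=0xe8
epilogue: pop r3=0xd0, sp=0xe3
r0 is caller-saved → body value

REG = 0xc0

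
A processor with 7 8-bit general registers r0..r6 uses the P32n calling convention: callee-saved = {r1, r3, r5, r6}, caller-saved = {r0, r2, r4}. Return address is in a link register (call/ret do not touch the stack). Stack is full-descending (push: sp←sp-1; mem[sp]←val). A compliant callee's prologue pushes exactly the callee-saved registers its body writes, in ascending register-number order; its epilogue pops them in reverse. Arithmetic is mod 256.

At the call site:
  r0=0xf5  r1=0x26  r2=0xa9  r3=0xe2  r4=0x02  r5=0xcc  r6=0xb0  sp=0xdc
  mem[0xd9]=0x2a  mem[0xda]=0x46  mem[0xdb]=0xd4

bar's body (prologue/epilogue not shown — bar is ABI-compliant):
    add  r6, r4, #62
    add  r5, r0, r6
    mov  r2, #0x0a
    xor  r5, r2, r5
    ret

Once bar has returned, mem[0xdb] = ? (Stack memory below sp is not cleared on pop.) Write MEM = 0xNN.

MEM = 0xcc

prologue: push r5 → mem[0xdb]=0xcc, sp=0xdb
prologue: push r6 → mem[0xda]=0xb0, sp=0xda
body[0] add  r6, r4, #62 → r6=0x40
body[1] add  r5, r0, r6 → r5=0x35
body[2] mov  r2, #0x0a → r2=0x0a
body[3] xor  r5, r2, r5 → r5=0x3f
epilogue: pop r6=0xb0, sp=0xdb
epilogue: pop r5=0xcc, sp=0xdc
prologue pushed ['r5', 'r6'] at ['0xdb', '0xda']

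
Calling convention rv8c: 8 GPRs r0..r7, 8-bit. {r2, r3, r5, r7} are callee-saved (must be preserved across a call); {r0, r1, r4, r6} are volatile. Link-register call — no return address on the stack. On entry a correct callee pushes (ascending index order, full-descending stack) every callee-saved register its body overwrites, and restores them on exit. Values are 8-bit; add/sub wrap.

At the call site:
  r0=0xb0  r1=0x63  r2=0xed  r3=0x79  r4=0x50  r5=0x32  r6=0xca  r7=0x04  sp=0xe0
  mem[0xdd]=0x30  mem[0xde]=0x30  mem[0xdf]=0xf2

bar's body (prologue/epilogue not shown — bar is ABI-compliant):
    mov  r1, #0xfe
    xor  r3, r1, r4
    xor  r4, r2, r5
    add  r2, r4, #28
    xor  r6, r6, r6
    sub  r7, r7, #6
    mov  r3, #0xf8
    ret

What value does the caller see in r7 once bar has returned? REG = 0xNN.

REG = 0x04

prologue: push r2 -> mem[0xdf]=0xed, sp=0xdf
prologue: push r3 -> mem[0xde]=0x79, sp=0xde
prologue: push r7 -> mem[0xdd]=0x04, sp=0xdd
body[0] mov  r1, #0xfe -> r1=0xfe
body[1] xor  r3, r1, r4 -> r3=0xae
body[2] xor  r4, r2, r5 -> r4=0xdf
body[3] add  r2, r4, #28 -> r2=0xfb
body[4] xor  r6, r6, r6 -> r6=0x00
body[5] sub  r7, r7, #6 -> r7=0xfe
body[6] mov  r3, #0xf8 -> r3=0xf8
epilogue: pop r7=0x04, sp=0xde
epilogue: pop r3=0x79, sp=0xdf
epilogue: pop r2=0xed, sp=0xe0
r7 is callee-saved -> restored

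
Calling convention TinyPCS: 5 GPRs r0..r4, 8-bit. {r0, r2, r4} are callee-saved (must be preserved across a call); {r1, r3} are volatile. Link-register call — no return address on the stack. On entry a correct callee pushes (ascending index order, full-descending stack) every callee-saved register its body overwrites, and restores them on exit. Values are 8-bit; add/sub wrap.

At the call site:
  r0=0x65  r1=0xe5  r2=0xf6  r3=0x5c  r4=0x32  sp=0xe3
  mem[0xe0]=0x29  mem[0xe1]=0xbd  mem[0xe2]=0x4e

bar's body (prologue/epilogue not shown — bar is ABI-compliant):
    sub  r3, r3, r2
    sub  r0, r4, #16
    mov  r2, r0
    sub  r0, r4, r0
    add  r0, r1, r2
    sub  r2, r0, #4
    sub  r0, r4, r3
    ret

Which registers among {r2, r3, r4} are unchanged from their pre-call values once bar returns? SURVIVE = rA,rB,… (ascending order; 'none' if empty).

SURVIVE = r2,r4

prologue: push r0 → mem[0xe2]=0x65, sp=0xe2
prologue: push r2 → mem[0xe1]=0xf6, sp=0xe1
body[0] sub  r3, r3, r2 → r3=0x66
body[1] sub  r0, r4, #16 → r0=0x22
body[2] mov  r2, r0 → r2=0x22
body[3] sub  r0, r4, r0 → r0=0x10
body[4] add  r0, r1, r2 → r0=0x07
body[5] sub  r2, r0, #4 → r2=0x03
body[6] sub  r0, r4, r3 → r0=0xcc
epilogue: pop r2=0xf6, sp=0xe2
epilogue: pop r0=0x65, sp=0xe3
r2: callee-saved, written=True
r3: caller-saved, written=True
r4: callee-saved, written=False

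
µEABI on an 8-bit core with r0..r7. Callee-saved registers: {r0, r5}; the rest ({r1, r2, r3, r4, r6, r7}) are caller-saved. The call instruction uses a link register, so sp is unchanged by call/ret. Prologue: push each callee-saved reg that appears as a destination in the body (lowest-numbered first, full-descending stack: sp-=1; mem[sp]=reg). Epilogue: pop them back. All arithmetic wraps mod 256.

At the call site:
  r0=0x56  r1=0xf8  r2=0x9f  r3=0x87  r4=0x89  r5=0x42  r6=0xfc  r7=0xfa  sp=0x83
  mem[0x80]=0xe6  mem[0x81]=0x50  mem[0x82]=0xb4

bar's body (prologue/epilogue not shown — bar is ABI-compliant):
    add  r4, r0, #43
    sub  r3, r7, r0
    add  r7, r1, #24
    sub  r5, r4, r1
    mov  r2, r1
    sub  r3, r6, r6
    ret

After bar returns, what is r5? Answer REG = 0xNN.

REG = 0x42

prologue: push r5 → mem[0x82]=0x42, sp=0x82
body[0] add  r4, r0, #43 → r4=0x81
body[1] sub  r3, r7, r0 → r3=0xa4
body[2] add  r7, r1, #24 → r7=0x10
body[3] sub  r5, r4, r1 → r5=0x89
body[4] mov  r2, r1 → r2=0xf8
body[5] sub  r3, r6, r6 → r3=0x00
epilogue: pop r5=0x42, sp=0x83
r5 is callee-saved → restored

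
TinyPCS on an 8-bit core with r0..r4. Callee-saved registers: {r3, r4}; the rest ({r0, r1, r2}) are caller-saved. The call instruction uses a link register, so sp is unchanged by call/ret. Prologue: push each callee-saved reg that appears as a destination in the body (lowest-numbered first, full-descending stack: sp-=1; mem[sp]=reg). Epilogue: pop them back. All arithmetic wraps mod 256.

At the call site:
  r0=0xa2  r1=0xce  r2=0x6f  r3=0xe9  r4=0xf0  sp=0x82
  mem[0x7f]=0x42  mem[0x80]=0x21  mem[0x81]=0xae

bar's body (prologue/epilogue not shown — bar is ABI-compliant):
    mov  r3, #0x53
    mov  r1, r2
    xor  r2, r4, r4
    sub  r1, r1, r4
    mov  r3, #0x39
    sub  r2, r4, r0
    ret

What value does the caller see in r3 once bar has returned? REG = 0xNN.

prologue: push r3 -> mem[0x81]=0xe9, sp=0x81
body[0] mov  r3, #0x53 -> r3=0x53
body[1] mov  r1, r2 -> r1=0x6f
body[2] xor  r2, r4, r4 -> r2=0x00
body[3] sub  r1, r1, r4 -> r1=0x7f
body[4] mov  r3, #0x39 -> r3=0x39
body[5] sub  r2, r4, r0 -> r2=0x4e
epilogue: pop r3=0xe9, sp=0x82
r3 is callee-saved -> restored

REG = 0xe9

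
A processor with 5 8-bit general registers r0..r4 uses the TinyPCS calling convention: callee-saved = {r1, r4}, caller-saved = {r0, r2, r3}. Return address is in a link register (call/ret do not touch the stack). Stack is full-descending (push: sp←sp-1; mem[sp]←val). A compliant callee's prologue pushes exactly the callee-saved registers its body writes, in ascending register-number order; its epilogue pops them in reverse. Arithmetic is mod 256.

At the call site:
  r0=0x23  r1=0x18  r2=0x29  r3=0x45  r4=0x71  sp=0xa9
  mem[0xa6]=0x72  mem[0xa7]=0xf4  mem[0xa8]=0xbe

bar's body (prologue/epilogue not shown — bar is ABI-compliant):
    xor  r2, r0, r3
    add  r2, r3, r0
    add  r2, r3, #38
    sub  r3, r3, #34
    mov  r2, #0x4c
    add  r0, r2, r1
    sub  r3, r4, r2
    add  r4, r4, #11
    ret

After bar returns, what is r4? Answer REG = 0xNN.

REG = 0x71

prologue: push r4 -> mem[0xa8]=0x71, sp=0xa8
body[0] xor  r2, r0, r3 -> r2=0x66
body[1] add  r2, r3, r0 -> r2=0x68
body[2] add  r2, r3, #38 -> r2=0x6b
body[3] sub  r3, r3, #34 -> r3=0x23
body[4] mov  r2, #0x4c -> r2=0x4c
body[5] add  r0, r2, r1 -> r0=0x64
body[6] sub  r3, r4, r2 -> r3=0x25
body[7] add  r4, r4, #11 -> r4=0x7c
epilogue: pop r4=0x71, sp=0xa9
r4 is callee-saved -> restored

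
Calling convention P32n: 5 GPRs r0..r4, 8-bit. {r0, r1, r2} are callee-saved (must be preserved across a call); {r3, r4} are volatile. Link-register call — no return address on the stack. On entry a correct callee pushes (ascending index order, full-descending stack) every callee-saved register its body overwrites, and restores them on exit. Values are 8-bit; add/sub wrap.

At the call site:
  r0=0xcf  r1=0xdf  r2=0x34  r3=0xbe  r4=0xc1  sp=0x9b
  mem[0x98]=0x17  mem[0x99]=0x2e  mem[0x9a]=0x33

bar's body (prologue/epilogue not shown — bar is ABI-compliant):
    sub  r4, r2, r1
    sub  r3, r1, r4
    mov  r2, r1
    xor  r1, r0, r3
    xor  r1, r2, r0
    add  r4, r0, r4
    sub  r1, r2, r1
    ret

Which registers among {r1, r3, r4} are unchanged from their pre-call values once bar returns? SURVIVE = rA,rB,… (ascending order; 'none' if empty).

SURVIVE = r1

prologue: push r1 → mem[0x9a]=0xdf, sp=0x9a
prologue: push r2 → mem[0x99]=0x34, sp=0x99
body[0] sub  r4, r2, r1 → r4=0x55
body[1] sub  r3, r1, r4 → r3=0x8a
body[2] mov  r2, r1 → r2=0xdf
body[3] xor  r1, r0, r3 → r1=0x45
body[4] xor  r1, r2, r0 → r1=0x10
body[5] add  r4, r0, r4 → r4=0x24
body[6] sub  r1, r2, r1 → r1=0xcf
epilogue: pop r2=0x34, sp=0x9a
epilogue: pop r1=0xdf, sp=0x9b
r1: callee-saved, written=True
r3: caller-saved, written=True
r4: caller-saved, written=True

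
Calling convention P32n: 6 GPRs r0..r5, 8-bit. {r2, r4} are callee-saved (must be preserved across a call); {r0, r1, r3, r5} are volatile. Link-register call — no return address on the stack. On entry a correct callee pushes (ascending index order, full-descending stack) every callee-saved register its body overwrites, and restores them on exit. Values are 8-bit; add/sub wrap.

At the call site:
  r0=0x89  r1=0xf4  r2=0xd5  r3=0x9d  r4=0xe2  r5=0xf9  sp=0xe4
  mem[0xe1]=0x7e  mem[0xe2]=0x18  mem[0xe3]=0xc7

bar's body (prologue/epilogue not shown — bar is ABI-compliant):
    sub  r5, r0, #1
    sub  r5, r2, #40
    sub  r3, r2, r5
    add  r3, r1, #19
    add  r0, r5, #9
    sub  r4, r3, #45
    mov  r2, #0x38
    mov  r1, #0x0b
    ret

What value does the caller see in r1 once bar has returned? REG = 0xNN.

REG = 0x0b

prologue: push r2 → mem[0xe3]=0xd5, sp=0xe3
prologue: push r4 → mem[0xe2]=0xe2, sp=0xe2
body[0] sub  r5, r0, #1 → r5=0x88
body[1] sub  r5, r2, #40 → r5=0xad
body[2] sub  r3, r2, r5 → r3=0x28
body[3] add  r3, r1, #19 → r3=0x07
body[4] add  r0, r5, #9 → r0=0xb6
body[5] sub  r4, r3, #45 → r4=0xda
body[6] mov  r2, #0x38 → r2=0x38
body[7] mov  r1, #0x0b → r1=0x0b
epilogue: pop r4=0xe2, sp=0xe3
epilogue: pop r2=0xd5, sp=0xe4
r1 is caller-saved → body value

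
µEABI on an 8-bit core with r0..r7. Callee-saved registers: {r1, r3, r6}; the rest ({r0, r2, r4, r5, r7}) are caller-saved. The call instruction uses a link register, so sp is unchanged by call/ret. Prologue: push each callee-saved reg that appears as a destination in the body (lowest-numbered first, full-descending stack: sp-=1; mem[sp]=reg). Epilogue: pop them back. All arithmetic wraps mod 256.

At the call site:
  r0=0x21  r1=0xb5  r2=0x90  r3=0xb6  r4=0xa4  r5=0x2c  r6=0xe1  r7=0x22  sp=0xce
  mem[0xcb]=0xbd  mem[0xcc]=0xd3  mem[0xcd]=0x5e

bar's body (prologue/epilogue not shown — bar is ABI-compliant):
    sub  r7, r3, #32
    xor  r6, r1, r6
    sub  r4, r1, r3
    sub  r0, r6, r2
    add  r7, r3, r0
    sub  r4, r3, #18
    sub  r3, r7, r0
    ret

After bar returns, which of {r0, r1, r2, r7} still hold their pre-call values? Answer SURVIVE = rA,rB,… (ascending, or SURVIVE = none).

prologue: push r3 -> mem[0xcd]=0xb6, sp=0xcd
prologue: push r6 -> mem[0xcc]=0xe1, sp=0xcc
body[0] sub  r7, r3, #32 -> r7=0x96
body[1] xor  r6, r1, r6 -> r6=0x54
body[2] sub  r4, r1, r3 -> r4=0xff
body[3] sub  r0, r6, r2 -> r0=0xc4
body[4] add  r7, r3, r0 -> r7=0x7a
body[5] sub  r4, r3, #18 -> r4=0xa4
body[6] sub  r3, r7, r0 -> r3=0xb6
epilogue: pop r6=0xe1, sp=0xcd
epilogue: pop r3=0xb6, sp=0xce
r0: caller-saved, written=True
r1: callee-saved, written=False
r2: caller-saved, written=False
r7: caller-saved, written=True

SURVIVE = r1,r2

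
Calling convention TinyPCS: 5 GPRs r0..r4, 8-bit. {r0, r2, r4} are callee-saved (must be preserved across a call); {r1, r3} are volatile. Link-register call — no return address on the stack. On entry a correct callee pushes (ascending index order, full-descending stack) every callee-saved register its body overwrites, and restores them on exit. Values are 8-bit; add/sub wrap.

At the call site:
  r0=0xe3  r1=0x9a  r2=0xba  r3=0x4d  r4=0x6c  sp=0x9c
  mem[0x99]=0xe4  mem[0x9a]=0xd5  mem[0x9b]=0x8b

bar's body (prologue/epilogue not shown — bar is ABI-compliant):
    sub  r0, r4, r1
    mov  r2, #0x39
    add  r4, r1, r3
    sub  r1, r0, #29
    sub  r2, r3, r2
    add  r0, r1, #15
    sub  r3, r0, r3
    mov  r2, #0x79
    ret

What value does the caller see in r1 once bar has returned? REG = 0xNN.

prologue: push r0 → mem[0x9b]=0xe3, sp=0x9b
prologue: push r2 → mem[0x9a]=0xba, sp=0x9a
prologue: push r4 → mem[0x99]=0x6c, sp=0x99
body[0] sub  r0, r4, r1 → r0=0xd2
body[1] mov  r2, #0x39 → r2=0x39
body[2] add  r4, r1, r3 → r4=0xe7
body[3] sub  r1, r0, #29 → r1=0xb5
body[4] sub  r2, r3, r2 → r2=0x14
body[5] add  r0, r1, #15 → r0=0xc4
body[6] sub  r3, r0, r3 → r3=0x77
body[7] mov  r2, #0x79 → r2=0x79
epilogue: pop r4=0x6c, sp=0x9a
epilogue: pop r2=0xba, sp=0x9b
epilogue: pop r0=0xe3, sp=0x9c
r1 is caller-saved → body value

REG = 0xb5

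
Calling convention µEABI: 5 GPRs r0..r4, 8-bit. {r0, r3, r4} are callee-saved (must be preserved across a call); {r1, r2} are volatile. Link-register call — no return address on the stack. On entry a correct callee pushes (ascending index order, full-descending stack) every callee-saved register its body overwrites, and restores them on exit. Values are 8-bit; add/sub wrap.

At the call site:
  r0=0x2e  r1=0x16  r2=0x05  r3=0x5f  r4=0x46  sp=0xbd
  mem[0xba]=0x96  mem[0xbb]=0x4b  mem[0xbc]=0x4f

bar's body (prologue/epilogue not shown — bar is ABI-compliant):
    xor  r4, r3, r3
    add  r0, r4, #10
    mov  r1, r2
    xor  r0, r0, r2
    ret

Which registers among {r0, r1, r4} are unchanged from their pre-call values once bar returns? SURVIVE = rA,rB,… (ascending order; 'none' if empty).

SURVIVE = r0,r4

prologue: push r0 -> mem[0xbc]=0x2e, sp=0xbc
prologue: push r4 -> mem[0xbb]=0x46, sp=0xbb
body[0] xor  r4, r3, r3 -> r4=0x00
body[1] add  r0, r4, #10 -> r0=0x0a
body[2] mov  r1, r2 -> r1=0x05
body[3] xor  r0, r0, r2 -> r0=0x0f
epilogue: pop r4=0x46, sp=0xbc
epilogue: pop r0=0x2e, sp=0xbd
r0: callee-saved, written=True
r1: caller-saved, written=True
r4: callee-saved, written=True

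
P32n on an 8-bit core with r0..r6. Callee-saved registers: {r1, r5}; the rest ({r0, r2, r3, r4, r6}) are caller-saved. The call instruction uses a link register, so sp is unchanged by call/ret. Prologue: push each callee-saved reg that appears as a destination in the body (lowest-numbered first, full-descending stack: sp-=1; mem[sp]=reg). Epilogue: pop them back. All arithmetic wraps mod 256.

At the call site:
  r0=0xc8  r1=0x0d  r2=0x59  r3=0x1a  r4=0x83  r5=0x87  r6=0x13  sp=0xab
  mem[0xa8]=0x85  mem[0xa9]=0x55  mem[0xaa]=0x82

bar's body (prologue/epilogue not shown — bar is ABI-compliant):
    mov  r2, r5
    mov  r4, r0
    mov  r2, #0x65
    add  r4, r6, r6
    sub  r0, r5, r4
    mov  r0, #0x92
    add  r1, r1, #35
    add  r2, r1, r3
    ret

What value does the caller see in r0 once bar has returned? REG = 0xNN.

prologue: push r1 → mem[0xaa]=0x0d, sp=0xaa
body[0] mov  r2, r5 → r2=0x87
body[1] mov  r4, r0 → r4=0xc8
body[2] mov  r2, #0x65 → r2=0x65
body[3] add  r4, r6, r6 → r4=0x26
body[4] sub  r0, r5, r4 → r0=0x61
body[5] mov  r0, #0x92 → r0=0x92
body[6] add  r1, r1, #35 → r1=0x30
body[7] add  r2, r1, r3 → r2=0x4a
epilogue: pop r1=0x0d, sp=0xab
r0 is caller-saved → body value

REG = 0x92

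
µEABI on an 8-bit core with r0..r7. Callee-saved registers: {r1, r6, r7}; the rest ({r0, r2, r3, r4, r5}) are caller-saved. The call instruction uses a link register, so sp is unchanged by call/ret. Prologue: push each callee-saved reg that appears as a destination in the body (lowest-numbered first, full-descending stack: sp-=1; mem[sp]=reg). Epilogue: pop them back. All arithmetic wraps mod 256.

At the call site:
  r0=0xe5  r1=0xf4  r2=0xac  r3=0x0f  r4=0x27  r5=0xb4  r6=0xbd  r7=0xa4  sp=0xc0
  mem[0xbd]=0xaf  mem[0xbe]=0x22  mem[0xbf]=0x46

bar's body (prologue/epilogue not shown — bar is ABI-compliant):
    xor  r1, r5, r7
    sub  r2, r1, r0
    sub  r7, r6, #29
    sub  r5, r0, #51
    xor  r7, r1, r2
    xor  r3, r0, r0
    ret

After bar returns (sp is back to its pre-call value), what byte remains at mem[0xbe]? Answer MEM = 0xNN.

prologue: push r1 -> mem[0xbf]=0xf4, sp=0xbf
prologue: push r7 -> mem[0xbe]=0xa4, sp=0xbe
body[0] xor  r1, r5, r7 -> r1=0x10
body[1] sub  r2, r1, r0 -> r2=0x2b
body[2] sub  r7, r6, #29 -> r7=0xa0
body[3] sub  r5, r0, #51 -> r5=0xb2
body[4] xor  r7, r1, r2 -> r7=0x3b
body[5] xor  r3, r0, r0 -> r3=0x00
epilogue: pop r7=0xa4, sp=0xbf
epilogue: pop r1=0xf4, sp=0xc0
prologue pushed ['r1', 'r7'] at ['0xbf', '0xbe']

MEM = 0xa4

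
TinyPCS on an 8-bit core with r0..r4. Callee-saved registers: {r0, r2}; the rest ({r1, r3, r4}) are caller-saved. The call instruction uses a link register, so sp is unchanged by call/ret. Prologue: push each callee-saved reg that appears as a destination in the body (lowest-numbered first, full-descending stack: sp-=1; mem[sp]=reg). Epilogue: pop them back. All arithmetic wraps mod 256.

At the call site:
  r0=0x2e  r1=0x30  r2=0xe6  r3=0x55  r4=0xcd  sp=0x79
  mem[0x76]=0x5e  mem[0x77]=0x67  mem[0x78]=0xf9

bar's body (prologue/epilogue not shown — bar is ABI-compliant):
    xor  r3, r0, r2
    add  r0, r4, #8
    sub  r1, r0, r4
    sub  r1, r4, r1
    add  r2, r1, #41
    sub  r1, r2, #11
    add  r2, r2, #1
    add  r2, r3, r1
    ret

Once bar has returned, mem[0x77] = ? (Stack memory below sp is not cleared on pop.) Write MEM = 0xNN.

prologue: push r0 → mem[0x78]=0x2e, sp=0x78
prologue: push r2 → mem[0x77]=0xe6, sp=0x77
body[0] xor  r3, r0, r2 → r3=0xc8
body[1] add  r0, r4, #8 → r0=0xd5
body[2] sub  r1, r0, r4 → r1=0x08
body[3] sub  r1, r4, r1 → r1=0xc5
body[4] add  r2, r1, #41 → r2=0xee
body[5] sub  r1, r2, #11 → r1=0xe3
body[6] add  r2, r2, #1 → r2=0xef
body[7] add  r2, r3, r1 → r2=0xab
epilogue: pop r2=0xe6, sp=0x78
epilogue: pop r0=0x2e, sp=0x79
prologue pushed ['r0', 'r2'] at ['0x78', '0x77']

MEM = 0xe6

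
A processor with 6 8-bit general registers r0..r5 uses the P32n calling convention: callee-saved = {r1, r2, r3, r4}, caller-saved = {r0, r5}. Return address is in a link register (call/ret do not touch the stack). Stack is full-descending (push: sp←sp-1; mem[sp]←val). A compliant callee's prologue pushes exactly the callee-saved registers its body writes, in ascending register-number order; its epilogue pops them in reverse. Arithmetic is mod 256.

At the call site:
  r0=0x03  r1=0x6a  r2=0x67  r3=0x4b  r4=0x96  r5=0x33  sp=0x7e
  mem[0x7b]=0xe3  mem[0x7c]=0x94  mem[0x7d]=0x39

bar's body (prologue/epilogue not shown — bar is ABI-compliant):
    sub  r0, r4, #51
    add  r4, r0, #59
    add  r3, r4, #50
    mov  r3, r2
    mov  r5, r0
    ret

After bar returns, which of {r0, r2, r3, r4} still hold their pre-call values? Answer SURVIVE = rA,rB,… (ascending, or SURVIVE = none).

prologue: push r3 -> mem[0x7d]=0x4b, sp=0x7d
prologue: push r4 -> mem[0x7c]=0x96, sp=0x7c
body[0] sub  r0, r4, #51 -> r0=0x63
body[1] add  r4, r0, #59 -> r4=0x9e
body[2] add  r3, r4, #50 -> r3=0xd0
body[3] mov  r3, r2 -> r3=0x67
body[4] mov  r5, r0 -> r5=0x63
epilogue: pop r4=0x96, sp=0x7d
epilogue: pop r3=0x4b, sp=0x7e
r0: caller-saved, written=True
r2: callee-saved, written=False
r3: callee-saved, written=True
r4: callee-saved, written=True

SURVIVE = r2,r3,r4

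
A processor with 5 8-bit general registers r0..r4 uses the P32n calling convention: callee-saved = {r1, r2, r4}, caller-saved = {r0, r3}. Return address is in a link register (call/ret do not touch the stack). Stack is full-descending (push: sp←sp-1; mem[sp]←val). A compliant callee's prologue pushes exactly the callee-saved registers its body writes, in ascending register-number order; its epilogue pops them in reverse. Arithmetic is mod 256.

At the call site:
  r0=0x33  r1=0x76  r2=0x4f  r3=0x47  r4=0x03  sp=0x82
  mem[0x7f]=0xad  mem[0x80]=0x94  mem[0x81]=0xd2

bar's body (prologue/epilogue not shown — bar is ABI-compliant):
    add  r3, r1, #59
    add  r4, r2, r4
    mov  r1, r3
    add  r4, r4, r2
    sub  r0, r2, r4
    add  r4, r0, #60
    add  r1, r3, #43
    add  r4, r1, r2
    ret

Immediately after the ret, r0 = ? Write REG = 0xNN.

REG = 0xae

prologue: push r1 → mem[0x81]=0x76, sp=0x81
prologue: push r4 → mem[0x80]=0x03, sp=0x80
body[0] add  r3, r1, #59 → r3=0xb1
body[1] add  r4, r2, r4 → r4=0x52
body[2] mov  r1, r3 → r1=0xb1
body[3] add  r4, r4, r2 → r4=0xa1
body[4] sub  r0, r2, r4 → r0=0xae
body[5] add  r4, r0, #60 → r4=0xea
body[6] add  r1, r3, #43 → r1=0xdc
body[7] add  r4, r1, r2 → r4=0x2b
epilogue: pop r4=0x03, sp=0x81
epilogue: pop r1=0x76, sp=0x82
r0 is caller-saved → body value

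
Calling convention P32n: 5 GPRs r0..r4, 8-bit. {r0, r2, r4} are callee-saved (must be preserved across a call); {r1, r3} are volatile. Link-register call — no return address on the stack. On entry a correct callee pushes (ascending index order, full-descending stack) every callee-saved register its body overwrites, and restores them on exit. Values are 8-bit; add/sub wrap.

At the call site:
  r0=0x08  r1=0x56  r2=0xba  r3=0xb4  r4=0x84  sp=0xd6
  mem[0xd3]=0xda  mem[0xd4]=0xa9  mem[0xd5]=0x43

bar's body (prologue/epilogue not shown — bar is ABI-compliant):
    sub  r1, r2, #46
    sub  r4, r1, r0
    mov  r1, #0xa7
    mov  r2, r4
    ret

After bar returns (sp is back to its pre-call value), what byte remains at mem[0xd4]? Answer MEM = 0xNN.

MEM = 0x84

prologue: push r2 -> mem[0xd5]=0xba, sp=0xd5
prologue: push r4 -> mem[0xd4]=0x84, sp=0xd4
body[0] sub  r1, r2, #46 -> r1=0x8c
body[1] sub  r4, r1, r0 -> r4=0x84
body[2] mov  r1, #0xa7 -> r1=0xa7
body[3] mov  r2, r4 -> r2=0x84
epilogue: pop r4=0x84, sp=0xd5
epilogue: pop r2=0xba, sp=0xd6
prologue pushed ['r2', 'r4'] at ['0xd5', '0xd4']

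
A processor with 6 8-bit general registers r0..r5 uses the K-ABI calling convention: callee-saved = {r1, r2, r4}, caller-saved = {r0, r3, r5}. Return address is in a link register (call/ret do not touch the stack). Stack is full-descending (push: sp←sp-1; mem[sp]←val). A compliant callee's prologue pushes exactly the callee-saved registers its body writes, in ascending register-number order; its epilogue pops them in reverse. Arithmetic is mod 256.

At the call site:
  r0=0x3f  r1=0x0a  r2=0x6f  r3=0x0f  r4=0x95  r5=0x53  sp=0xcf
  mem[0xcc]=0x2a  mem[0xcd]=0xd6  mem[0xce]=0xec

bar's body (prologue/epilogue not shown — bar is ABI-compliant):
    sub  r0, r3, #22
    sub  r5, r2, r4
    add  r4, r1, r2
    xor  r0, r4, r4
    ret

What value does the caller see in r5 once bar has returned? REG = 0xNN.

REG = 0xda

prologue: push r4 → mem[0xce]=0x95, sp=0xce
body[0] sub  r0, r3, #22 → r0=0xf9
body[1] sub  r5, r2, r4 → r5=0xda
body[2] add  r4, r1, r2 → r4=0x79
body[3] xor  r0, r4, r4 → r0=0x00
epilogue: pop r4=0x95, sp=0xcf
r5 is caller-saved → body value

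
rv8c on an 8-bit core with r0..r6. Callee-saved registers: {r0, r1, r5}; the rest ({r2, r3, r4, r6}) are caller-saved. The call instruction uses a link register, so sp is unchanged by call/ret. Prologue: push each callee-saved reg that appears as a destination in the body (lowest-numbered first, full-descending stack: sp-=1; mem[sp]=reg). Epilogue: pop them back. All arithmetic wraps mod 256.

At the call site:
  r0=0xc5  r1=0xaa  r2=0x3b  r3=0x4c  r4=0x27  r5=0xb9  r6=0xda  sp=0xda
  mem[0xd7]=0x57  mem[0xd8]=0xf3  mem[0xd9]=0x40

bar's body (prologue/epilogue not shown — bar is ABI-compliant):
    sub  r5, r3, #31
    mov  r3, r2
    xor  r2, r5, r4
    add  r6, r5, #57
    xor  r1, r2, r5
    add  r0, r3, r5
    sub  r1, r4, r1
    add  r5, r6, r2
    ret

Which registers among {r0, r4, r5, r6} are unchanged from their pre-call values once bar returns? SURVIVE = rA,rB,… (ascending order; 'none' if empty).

prologue: push r0 -> mem[0xd9]=0xc5, sp=0xd9
prologue: push r1 -> mem[0xd8]=0xaa, sp=0xd8
prologue: push r5 -> mem[0xd7]=0xb9, sp=0xd7
body[0] sub  r5, r3, #31 -> r5=0x2d
body[1] mov  r3, r2 -> r3=0x3b
body[2] xor  r2, r5, r4 -> r2=0x0a
body[3] add  r6, r5, #57 -> r6=0x66
body[4] xor  r1, r2, r5 -> r1=0x27
body[5] add  r0, r3, r5 -> r0=0x68
body[6] sub  r1, r4, r1 -> r1=0x00
body[7] add  r5, r6, r2 -> r5=0x70
epilogue: pop r5=0xb9, sp=0xd8
epilogue: pop r1=0xaa, sp=0xd9
epilogue: pop r0=0xc5, sp=0xda
r0: callee-saved, written=True
r4: caller-saved, written=False
r5: callee-saved, written=True
r6: caller-saved, written=True

SURVIVE = r0,r4,r5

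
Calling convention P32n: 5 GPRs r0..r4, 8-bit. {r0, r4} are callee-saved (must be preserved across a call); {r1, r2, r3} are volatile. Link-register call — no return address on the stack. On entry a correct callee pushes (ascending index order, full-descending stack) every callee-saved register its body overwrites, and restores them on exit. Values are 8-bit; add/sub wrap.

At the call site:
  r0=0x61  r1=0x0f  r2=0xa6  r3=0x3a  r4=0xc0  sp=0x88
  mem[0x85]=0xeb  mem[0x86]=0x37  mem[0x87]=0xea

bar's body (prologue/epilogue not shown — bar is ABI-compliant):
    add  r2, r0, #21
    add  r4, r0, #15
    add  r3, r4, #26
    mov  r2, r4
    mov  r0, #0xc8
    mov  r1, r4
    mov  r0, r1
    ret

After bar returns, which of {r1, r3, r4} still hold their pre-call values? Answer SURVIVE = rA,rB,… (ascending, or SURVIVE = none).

prologue: push r0 -> mem[0x87]=0x61, sp=0x87
prologue: push r4 -> mem[0x86]=0xc0, sp=0x86
body[0] add  r2, r0, #21 -> r2=0x76
body[1] add  r4, r0, #15 -> r4=0x70
body[2] add  r3, r4, #26 -> r3=0x8a
body[3] mov  r2, r4 -> r2=0x70
body[4] mov  r0, #0xc8 -> r0=0xc8
body[5] mov  r1, r4 -> r1=0x70
body[6] mov  r0, r1 -> r0=0x70
epilogue: pop r4=0xc0, sp=0x87
epilogue: pop r0=0x61, sp=0x88
r1: caller-saved, written=True
r3: caller-saved, written=True
r4: callee-saved, written=True

SURVIVE = r4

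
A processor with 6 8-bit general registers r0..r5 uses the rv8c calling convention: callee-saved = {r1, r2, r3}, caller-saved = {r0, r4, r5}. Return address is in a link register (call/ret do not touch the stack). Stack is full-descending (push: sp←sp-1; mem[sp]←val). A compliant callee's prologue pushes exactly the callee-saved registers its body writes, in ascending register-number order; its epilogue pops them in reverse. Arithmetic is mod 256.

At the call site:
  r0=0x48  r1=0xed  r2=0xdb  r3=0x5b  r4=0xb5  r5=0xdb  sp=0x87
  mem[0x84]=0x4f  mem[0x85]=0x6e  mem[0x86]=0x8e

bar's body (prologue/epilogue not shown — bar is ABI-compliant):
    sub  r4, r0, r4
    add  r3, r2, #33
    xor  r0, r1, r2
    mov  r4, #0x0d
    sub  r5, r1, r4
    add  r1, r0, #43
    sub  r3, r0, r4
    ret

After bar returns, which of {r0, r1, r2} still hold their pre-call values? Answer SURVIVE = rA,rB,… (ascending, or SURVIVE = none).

SURVIVE = r1,r2

prologue: push r1 -> mem[0x86]=0xed, sp=0x86
prologue: push r3 -> mem[0x85]=0x5b, sp=0x85
body[0] sub  r4, r0, r4 -> r4=0x93
body[1] add  r3, r2, #33 -> r3=0xfc
body[2] xor  r0, r1, r2 -> r0=0x36
body[3] mov  r4, #0x0d -> r4=0x0d
body[4] sub  r5, r1, r4 -> r5=0xe0
body[5] add  r1, r0, #43 -> r1=0x61
body[6] sub  r3, r0, r4 -> r3=0x29
epilogue: pop r3=0x5b, sp=0x86
epilogue: pop r1=0xed, sp=0x87
r0: caller-saved, written=True
r1: callee-saved, written=True
r2: callee-saved, written=False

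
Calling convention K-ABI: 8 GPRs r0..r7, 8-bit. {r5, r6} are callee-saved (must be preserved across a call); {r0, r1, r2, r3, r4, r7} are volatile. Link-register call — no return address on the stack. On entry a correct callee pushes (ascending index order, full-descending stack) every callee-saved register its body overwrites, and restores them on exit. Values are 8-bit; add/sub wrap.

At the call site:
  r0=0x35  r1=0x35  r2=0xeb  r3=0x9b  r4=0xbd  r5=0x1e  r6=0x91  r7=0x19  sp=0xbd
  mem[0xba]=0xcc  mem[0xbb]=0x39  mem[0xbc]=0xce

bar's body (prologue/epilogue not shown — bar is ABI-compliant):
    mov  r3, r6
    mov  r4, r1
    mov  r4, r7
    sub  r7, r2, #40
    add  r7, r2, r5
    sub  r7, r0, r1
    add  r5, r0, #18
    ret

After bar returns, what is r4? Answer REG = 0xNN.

prologue: push r5 → mem[0xbc]=0x1e, sp=0xbc
body[0] mov  r3, r6 → r3=0x91
body[1] mov  r4, r1 → r4=0x35
body[2] mov  r4, r7 → r4=0x19
body[3] sub  r7, r2, #40 → r7=0xc3
body[4] add  r7, r2, r5 → r7=0x09
body[5] sub  r7, r0, r1 → r7=0x00
body[6] add  r5, r0, #18 → r5=0x47
epilogue: pop r5=0x1e, sp=0xbd
r4 is caller-saved → body value

REG = 0x19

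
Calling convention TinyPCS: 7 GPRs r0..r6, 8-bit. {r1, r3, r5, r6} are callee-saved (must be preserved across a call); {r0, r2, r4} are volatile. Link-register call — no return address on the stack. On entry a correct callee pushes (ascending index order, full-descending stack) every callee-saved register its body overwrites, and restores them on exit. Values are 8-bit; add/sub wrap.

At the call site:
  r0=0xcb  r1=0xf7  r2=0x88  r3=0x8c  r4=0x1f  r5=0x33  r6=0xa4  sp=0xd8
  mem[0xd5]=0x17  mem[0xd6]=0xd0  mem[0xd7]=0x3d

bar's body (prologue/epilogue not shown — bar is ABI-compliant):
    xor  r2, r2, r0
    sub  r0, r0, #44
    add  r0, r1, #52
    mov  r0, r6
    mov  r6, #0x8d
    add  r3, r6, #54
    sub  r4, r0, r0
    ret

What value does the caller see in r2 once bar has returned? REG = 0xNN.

REG = 0x43

prologue: push r3 -> mem[0xd7]=0x8c, sp=0xd7
prologue: push r6 -> mem[0xd6]=0xa4, sp=0xd6
body[0] xor  r2, r2, r0 -> r2=0x43
body[1] sub  r0, r0, #44 -> r0=0x9f
body[2] add  r0, r1, #52 -> r0=0x2b
body[3] mov  r0, r6 -> r0=0xa4
body[4] mov  r6, #0x8d -> r6=0x8d
body[5] add  r3, r6, #54 -> r3=0xc3
body[6] sub  r4, r0, r0 -> r4=0x00
epilogue: pop r6=0xa4, sp=0xd7
epilogue: pop r3=0x8c, sp=0xd8
r2 is caller-saved -> body value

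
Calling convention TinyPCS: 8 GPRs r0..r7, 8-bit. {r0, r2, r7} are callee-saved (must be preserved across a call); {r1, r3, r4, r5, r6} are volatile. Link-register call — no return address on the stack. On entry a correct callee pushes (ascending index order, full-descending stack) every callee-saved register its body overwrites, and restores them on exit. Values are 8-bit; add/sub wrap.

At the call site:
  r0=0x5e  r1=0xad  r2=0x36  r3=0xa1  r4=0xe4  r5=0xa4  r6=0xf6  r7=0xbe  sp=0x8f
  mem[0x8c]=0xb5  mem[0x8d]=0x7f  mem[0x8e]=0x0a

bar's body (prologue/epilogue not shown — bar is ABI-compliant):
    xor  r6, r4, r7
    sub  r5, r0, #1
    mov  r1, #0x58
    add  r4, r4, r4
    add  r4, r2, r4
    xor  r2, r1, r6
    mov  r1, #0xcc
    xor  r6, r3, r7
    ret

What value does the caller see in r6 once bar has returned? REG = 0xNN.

REG = 0x1f

prologue: push r2 → mem[0x8e]=0x36, sp=0x8e
body[0] xor  r6, r4, r7 → r6=0x5a
body[1] sub  r5, r0, #1 → r5=0x5d
body[2] mov  r1, #0x58 → r1=0x58
body[3] add  r4, r4, r4 → r4=0xc8
body[4] add  r4, r2, r4 → r4=0xfe
body[5] xor  r2, r1, r6 → r2=0x02
body[6] mov  r1, #0xcc → r1=0xcc
body[7] xor  r6, r3, r7 → r6=0x1f
epilogue: pop r2=0x36, sp=0x8f
r6 is caller-saved → body value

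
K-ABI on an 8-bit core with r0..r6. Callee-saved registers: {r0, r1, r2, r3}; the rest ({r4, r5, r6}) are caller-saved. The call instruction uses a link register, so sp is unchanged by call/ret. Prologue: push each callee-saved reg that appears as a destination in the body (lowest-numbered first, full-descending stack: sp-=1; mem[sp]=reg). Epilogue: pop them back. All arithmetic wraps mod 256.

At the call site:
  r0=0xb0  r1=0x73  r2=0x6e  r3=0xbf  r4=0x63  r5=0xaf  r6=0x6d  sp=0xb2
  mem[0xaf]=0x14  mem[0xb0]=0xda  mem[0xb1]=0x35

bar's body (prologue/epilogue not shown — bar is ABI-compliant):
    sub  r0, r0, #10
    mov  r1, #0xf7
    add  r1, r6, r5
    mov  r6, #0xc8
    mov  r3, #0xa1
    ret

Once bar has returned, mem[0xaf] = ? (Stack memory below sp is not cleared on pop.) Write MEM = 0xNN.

prologue: push r0 → mem[0xb1]=0xb0, sp=0xb1
prologue: push r1 → mem[0xb0]=0x73, sp=0xb0
prologue: push r3 → mem[0xaf]=0xbf, sp=0xaf
body[0] sub  r0, r0, #10 → r0=0xa6
body[1] mov  r1, #0xf7 → r1=0xf7
body[2] add  r1, r6, r5 → r1=0x1c
body[3] mov  r6, #0xc8 → r6=0xc8
body[4] mov  r3, #0xa1 → r3=0xa1
epilogue: pop r3=0xbf, sp=0xb0
epilogue: pop r1=0x73, sp=0xb1
epilogue: pop r0=0xb0, sp=0xb2
prologue pushed ['r0', 'r1', 'r3'] at ['0xb1', '0xb0', '0xaf']

MEM = 0xbf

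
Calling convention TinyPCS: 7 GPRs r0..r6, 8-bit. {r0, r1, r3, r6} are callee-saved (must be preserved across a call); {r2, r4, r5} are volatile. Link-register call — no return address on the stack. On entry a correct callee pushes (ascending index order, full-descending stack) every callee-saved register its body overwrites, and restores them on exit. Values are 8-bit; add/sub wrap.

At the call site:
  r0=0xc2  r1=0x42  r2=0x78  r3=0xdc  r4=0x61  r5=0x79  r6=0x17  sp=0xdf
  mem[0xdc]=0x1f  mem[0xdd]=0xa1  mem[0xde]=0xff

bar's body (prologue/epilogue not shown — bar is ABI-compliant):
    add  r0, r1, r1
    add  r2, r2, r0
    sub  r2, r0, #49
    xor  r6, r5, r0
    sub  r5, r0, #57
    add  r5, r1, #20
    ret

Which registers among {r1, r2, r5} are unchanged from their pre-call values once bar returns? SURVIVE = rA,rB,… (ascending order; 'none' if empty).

prologue: push r0 -> mem[0xde]=0xc2, sp=0xde
prologue: push r6 -> mem[0xdd]=0x17, sp=0xdd
body[0] add  r0, r1, r1 -> r0=0x84
body[1] add  r2, r2, r0 -> r2=0xfc
body[2] sub  r2, r0, #49 -> r2=0x53
body[3] xor  r6, r5, r0 -> r6=0xfd
body[4] sub  r5, r0, #57 -> r5=0x4b
body[5] add  r5, r1, #20 -> r5=0x56
epilogue: pop r6=0x17, sp=0xde
epilogue: pop r0=0xc2, sp=0xdf
r1: callee-saved, written=False
r2: caller-saved, written=True
r5: caller-saved, written=True

SURVIVE = r1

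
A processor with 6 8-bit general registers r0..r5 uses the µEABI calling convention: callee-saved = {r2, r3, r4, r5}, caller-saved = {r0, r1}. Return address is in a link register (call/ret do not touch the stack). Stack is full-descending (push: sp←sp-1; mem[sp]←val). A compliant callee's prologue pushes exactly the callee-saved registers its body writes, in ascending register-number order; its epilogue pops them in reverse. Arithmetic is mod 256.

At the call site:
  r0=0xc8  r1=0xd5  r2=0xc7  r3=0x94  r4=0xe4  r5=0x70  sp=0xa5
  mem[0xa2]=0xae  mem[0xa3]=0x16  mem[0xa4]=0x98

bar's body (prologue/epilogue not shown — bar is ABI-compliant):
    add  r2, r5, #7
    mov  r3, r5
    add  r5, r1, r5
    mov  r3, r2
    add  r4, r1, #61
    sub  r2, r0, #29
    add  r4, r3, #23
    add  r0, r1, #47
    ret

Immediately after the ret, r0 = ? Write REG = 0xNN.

REG = 0x04

prologue: push r2 → mem[0xa4]=0xc7, sp=0xa4
prologue: push r3 → mem[0xa3]=0x94, sp=0xa3
prologue: push r4 → mem[0xa2]=0xe4, sp=0xa2
prologue: push r5 → mem[0xa1]=0x70, sp=0xa1
body[0] add  r2, r5, #7 → r2=0x77
body[1] mov  r3, r5 → r3=0x70
body[2] add  r5, r1, r5 → r5=0x45
body[3] mov  r3, r2 → r3=0x77
body[4] add  r4, r1, #61 → r4=0x12
body[5] sub  r2, r0, #29 → r2=0xab
body[6] add  r4, r3, #23 → r4=0x8e
body[7] add  r0, r1, #47 → r0=0x04
epilogue: pop r5=0x70, sp=0xa2
epilogue: pop r4=0xe4, sp=0xa3
epilogue: pop r3=0x94, sp=0xa4
epilogue: pop r2=0xc7, sp=0xa5
r0 is caller-saved → body value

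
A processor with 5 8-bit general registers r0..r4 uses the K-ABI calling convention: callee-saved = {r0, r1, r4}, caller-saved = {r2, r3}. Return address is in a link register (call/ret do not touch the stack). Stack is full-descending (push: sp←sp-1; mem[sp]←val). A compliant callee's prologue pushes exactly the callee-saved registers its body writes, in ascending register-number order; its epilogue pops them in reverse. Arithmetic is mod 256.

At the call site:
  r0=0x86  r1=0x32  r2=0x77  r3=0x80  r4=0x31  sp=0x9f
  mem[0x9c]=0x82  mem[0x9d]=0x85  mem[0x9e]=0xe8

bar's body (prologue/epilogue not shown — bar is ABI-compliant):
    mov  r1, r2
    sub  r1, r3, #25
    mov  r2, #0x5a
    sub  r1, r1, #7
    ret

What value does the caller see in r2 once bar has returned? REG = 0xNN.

prologue: push r1 → mem[0x9e]=0x32, sp=0x9e
body[0] mov  r1, r2 → r1=0x77
body[1] sub  r1, r3, #25 → r1=0x67
body[2] mov  r2, #0x5a → r2=0x5a
body[3] sub  r1, r1, #7 → r1=0x60
epilogue: pop r1=0x32, sp=0x9f
r2 is caller-saved → body value

REG = 0x5a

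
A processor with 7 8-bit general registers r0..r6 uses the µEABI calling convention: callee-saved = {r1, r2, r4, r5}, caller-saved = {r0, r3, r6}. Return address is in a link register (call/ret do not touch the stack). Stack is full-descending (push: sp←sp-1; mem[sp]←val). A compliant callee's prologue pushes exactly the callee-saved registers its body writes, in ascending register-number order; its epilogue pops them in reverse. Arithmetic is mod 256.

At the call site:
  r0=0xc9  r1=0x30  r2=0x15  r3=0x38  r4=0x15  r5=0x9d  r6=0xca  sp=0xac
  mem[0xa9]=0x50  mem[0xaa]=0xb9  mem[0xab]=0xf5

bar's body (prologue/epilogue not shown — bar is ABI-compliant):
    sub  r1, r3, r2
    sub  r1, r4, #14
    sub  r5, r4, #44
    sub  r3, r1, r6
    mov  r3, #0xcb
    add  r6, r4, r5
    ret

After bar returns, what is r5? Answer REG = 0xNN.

REG = 0x9d

prologue: push r1 -> mem[0xab]=0x30, sp=0xab
prologue: push r5 -> mem[0xaa]=0x9d, sp=0xaa
body[0] sub  r1, r3, r2 -> r1=0x23
body[1] sub  r1, r4, #14 -> r1=0x07
body[2] sub  r5, r4, #44 -> r5=0xe9
body[3] sub  r3, r1, r6 -> r3=0x3d
body[4] mov  r3, #0xcb -> r3=0xcb
body[5] add  r6, r4, r5 -> r6=0xfe
epilogue: pop r5=0x9d, sp=0xab
epilogue: pop r1=0x30, sp=0xac
r5 is callee-saved -> restored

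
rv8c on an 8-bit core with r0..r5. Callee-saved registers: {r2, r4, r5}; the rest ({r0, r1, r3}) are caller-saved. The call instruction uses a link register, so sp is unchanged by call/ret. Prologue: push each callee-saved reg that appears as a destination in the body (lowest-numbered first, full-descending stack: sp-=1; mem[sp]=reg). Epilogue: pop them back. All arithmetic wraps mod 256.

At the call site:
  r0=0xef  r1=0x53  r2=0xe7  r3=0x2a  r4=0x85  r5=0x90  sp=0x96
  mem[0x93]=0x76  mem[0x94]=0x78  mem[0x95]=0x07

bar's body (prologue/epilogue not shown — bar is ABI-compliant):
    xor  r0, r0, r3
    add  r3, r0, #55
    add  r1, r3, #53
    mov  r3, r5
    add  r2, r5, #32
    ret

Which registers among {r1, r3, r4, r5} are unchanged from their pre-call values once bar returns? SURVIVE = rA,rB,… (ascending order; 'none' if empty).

SURVIVE = r4,r5

prologue: push r2 -> mem[0x95]=0xe7, sp=0x95
body[0] xor  r0, r0, r3 -> r0=0xc5
body[1] add  r3, r0, #55 -> r3=0xfc
body[2] add  r1, r3, #53 -> r1=0x31
body[3] mov  r3, r5 -> r3=0x90
body[4] add  r2, r5, #32 -> r2=0xb0
epilogue: pop r2=0xe7, sp=0x96
r1: caller-saved, written=True
r3: caller-saved, written=True
r4: callee-saved, written=False
r5: callee-saved, written=False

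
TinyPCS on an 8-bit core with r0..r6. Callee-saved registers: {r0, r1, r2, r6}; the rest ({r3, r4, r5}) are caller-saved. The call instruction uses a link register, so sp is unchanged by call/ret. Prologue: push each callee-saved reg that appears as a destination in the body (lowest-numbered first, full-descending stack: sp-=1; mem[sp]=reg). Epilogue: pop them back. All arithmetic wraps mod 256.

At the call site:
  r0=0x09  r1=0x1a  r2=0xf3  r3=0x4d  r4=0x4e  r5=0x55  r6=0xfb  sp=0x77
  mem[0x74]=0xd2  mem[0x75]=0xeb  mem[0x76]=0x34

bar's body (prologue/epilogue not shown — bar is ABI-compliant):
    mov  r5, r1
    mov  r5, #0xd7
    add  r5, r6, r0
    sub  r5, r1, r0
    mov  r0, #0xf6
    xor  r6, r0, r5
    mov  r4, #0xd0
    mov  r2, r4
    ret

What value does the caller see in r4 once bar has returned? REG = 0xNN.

prologue: push r0 → mem[0x76]=0x09, sp=0x76
prologue: push r2 → mem[0x75]=0xf3, sp=0x75
prologue: push r6 → mem[0x74]=0xfb, sp=0x74
body[0] mov  r5, r1 → r5=0x1a
body[1] mov  r5, #0xd7 → r5=0xd7
body[2] add  r5, r6, r0 → r5=0x04
body[3] sub  r5, r1, r0 → r5=0x11
body[4] mov  r0, #0xf6 → r0=0xf6
body[5] xor  r6, r0, r5 → r6=0xe7
body[6] mov  r4, #0xd0 → r4=0xd0
body[7] mov  r2, r4 → r2=0xd0
epilogue: pop r6=0xfb, sp=0x75
epilogue: pop r2=0xf3, sp=0x76
epilogue: pop r0=0x09, sp=0x77
r4 is caller-saved → body value

REG = 0xd0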